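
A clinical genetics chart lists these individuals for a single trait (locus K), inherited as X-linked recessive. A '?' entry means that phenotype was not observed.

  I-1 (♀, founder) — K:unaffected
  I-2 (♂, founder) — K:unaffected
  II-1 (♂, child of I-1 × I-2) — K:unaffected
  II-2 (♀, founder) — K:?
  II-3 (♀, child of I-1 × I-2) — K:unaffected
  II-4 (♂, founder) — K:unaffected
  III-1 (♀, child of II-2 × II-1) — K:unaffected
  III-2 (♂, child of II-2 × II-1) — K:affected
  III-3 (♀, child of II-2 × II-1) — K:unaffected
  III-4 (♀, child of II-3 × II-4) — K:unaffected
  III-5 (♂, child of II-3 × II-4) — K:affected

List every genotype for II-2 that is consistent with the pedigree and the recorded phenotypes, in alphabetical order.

II-2 ∈ {X^KX^k, X^kX^k}

K/I-1 un ·: X^KX^k
K/I-2 un ·: X^KY
K/II-1 un I-1×I-2: X^KY
K/II-2 ? ·: X^KX^k|X^kX^k
K/II-3 un I-1×I-2: X^KX^k
K/II-4 un ·: X^KY
K/III-1 un II-2×II-1: X^KX^K|X^KX^k
K/III-2 aff II-2×II-1: X^kY
K/III-3 un II-2×II-1: X^KX^K|X^KX^k
K/III-4 un II-3×II-4: X^KX^K|X^KX^k
K/III-5 aff II-3×II-4: X^kY
⇒ K over [I-1,I-2,II-1,II-2,II-3,II-4,III-1,III-2,III-3,III-4,III-5]: 10 consistent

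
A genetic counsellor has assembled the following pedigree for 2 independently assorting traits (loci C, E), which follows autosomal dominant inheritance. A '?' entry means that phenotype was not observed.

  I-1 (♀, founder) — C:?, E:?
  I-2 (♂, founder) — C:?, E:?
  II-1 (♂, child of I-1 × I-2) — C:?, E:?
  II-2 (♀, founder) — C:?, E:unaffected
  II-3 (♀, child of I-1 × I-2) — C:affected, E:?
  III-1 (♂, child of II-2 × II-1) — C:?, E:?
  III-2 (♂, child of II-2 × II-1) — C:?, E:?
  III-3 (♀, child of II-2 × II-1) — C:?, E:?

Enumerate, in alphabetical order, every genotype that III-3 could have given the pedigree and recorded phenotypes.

III-3 ∈ {CC Ee, CC ee, Cc Ee, Cc ee, cc Ee, cc ee}

C/I-1 ? ·: cc|Cc|CC
C/I-2 ? ·: cc|Cc|CC
C/II-1 ? I-1×I-2: cc|Cc|CC
C/II-2 ? ·: cc|Cc|CC
C/II-3 aff I-1×I-2: Cc|CC
C/III-1 ? II-2×II-1: cc|Cc|CC
C/III-2 ? II-2×II-1: cc|Cc|CC
C/III-3 ? II-2×II-1: cc|Cc|CC
⇒ C over [I-1,I-2,II-1,II-2,II-3,III-1,III-2,III-3]: 540 consistent
E/I-1 ? ·: ee|Ee|EE
E/I-2 ? ·: ee|Ee|EE
E/II-1 ? I-1×I-2: ee|Ee|EE
E/II-2 un ·: ee
E/II-3 ? I-1×I-2: ee|Ee|EE
E/III-1 ? II-2×II-1: ee|Ee
E/III-2 ? II-2×II-1: ee|Ee
E/III-3 ? II-2×II-1: ee|Ee
⇒ E over [I-1,I-2,II-1,II-2,II-3,III-1,III-2,III-3]: 120 consistent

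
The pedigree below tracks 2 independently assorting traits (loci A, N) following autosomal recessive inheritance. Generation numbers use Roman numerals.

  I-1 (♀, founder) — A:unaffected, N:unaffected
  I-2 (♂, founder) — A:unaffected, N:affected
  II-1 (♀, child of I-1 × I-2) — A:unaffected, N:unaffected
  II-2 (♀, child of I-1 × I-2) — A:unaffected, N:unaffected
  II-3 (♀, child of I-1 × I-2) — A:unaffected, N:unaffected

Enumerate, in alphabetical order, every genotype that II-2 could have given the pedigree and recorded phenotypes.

II-2 ∈ {AA Nn, Aa Nn}

A/I-1 un ·: AA|Aa
A/I-2 un ·: AA|Aa
A/II-1 un I-1×I-2: AA|Aa
A/II-2 un I-1×I-2: AA|Aa
A/II-3 un I-1×I-2: AA|Aa
⇒ A over [I-1,I-2,II-1,II-2,II-3]: 25 consistent
N/I-1 un ·: NN|Nn
N/I-2 aff ·: nn
N/II-1 un I-1×I-2: Nn
N/II-2 un I-1×I-2: Nn
N/II-3 un I-1×I-2: Nn
⇒ N over [I-1,I-2,II-1,II-2,II-3]: 2 consistent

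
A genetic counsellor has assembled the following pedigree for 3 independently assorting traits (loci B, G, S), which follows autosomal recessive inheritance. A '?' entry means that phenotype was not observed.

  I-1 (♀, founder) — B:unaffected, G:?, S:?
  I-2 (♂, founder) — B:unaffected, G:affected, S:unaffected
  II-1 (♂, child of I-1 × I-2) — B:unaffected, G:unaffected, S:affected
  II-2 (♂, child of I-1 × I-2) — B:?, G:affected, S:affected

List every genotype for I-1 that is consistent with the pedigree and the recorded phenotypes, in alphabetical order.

B/I-1 un ·: BB|Bb
B/I-2 un ·: BB|Bb
B/II-1 un I-1×I-2: BB|Bb
B/II-2 ? I-1×I-2: BB|Bb|bb
⇒ B over [I-1,I-2,II-1,II-2]: 15 consistent
G/I-1 ? ·: Gg
G/I-2 aff ·: gg
G/II-1 un I-1×I-2: Gg
G/II-2 aff I-1×I-2: gg
⇒ G over [I-1,I-2,II-1,II-2]: 1 consistent
S/I-1 ? ·: Ss|ss
S/I-2 un ·: Ss
S/II-1 aff I-1×I-2: ss
S/II-2 aff I-1×I-2: ss
⇒ S over [I-1,I-2,II-1,II-2]: 2 consistent

I-1 ∈ {BB Gg Ss, BB Gg ss, Bb Gg Ss, Bb Gg ss}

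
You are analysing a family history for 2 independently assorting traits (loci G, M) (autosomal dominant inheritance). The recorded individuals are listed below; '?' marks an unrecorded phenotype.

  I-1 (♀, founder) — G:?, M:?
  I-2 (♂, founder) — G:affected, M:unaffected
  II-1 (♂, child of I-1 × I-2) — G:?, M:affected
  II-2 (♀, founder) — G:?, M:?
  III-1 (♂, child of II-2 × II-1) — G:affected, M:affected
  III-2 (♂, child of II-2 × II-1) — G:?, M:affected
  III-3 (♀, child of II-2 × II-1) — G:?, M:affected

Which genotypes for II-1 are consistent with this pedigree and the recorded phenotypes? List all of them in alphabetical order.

II-1 ∈ {GG Mm, Gg Mm, gg Mm}

G/I-1 ? ·: gg|Gg|GG
G/I-2 aff ·: Gg|GG
G/II-1 ? I-1×I-2: gg|Gg|GG
G/II-2 ? ·: gg|Gg|GG
G/III-1 aff II-2×II-1: Gg|GG
G/III-2 ? II-2×II-1: gg|Gg|GG
G/III-3 ? II-2×II-1: gg|Gg|GG
⇒ G over [I-1,I-2,II-1,II-2,III-1,III-2,III-3]: 200 consistent
M/I-1 ? ·: Mm|MM
M/I-2 un ·: mm
M/II-1 aff I-1×I-2: Mm
M/II-2 ? ·: mm|Mm|MM
M/III-1 aff II-2×II-1: Mm|MM
M/III-2 aff II-2×II-1: Mm|MM
M/III-3 aff II-2×II-1: Mm|MM
⇒ M over [I-1,I-2,II-1,II-2,III-1,III-2,III-3]: 34 consistent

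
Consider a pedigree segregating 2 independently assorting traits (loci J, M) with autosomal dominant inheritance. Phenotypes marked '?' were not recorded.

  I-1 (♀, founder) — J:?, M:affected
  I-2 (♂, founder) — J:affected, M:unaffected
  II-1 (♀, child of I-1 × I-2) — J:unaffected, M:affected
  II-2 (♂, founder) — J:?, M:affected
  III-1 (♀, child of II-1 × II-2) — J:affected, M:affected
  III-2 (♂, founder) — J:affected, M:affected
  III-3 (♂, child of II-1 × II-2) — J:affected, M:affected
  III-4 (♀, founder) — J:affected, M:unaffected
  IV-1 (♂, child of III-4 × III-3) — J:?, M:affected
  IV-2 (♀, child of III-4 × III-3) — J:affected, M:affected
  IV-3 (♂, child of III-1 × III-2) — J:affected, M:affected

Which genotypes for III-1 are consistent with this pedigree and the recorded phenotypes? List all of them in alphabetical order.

J/I-1 ? ·: jj|Jj
J/I-2 aff ·: Jj
J/II-1 un I-1×I-2: jj
J/II-2 ? ·: Jj|JJ
J/III-1 aff II-1×II-2: Jj
J/III-2 aff ·: Jj|JJ
J/III-3 aff II-1×II-2: Jj
J/III-4 aff ·: Jj|JJ
J/IV-1 ? III-4×III-3: jj|Jj|JJ
J/IV-2 aff III-4×III-3: Jj|JJ
J/IV-3 aff III-1×III-2: Jj|JJ
⇒ J over [I-1,I-2,II-1,II-2,III-1,III-2,III-3,III-4,IV-1,IV-2,IV-3]: 160 consistent
M/I-1 aff ·: Mm|MM
M/I-2 un ·: mm
M/II-1 aff I-1×I-2: Mm
M/II-2 aff ·: Mm|MM
M/III-1 aff II-1×II-2: Mm|MM
M/III-2 aff ·: Mm|MM
M/III-3 aff II-1×II-2: Mm|MM
M/III-4 un ·: mm
M/IV-1 aff III-4×III-3: Mm
M/IV-2 aff III-4×III-3: Mm
M/IV-3 aff III-1×III-2: Mm|MM
⇒ M over [I-1,I-2,II-1,II-2,III-1,III-2,III-3,III-4,IV-1,IV-2,IV-3]: 56 consistent

III-1 ∈ {Jj MM, Jj Mm}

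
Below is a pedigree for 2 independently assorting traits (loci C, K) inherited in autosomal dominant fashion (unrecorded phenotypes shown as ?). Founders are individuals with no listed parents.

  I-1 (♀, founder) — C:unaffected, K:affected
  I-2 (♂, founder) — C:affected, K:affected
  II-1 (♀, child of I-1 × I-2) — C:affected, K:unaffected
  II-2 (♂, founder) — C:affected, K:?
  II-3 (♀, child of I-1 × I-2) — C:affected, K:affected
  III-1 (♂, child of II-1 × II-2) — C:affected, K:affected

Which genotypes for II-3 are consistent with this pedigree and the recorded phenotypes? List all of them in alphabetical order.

C/I-1 un ·: cc
C/I-2 aff ·: Cc|CC
C/II-1 aff I-1×I-2: Cc
C/II-2 aff ·: Cc|CC
C/II-3 aff I-1×I-2: Cc
C/III-1 aff II-1×II-2: Cc|CC
⇒ C over [I-1,I-2,II-1,II-2,II-3,III-1]: 8 consistent
K/I-1 aff ·: Kk
K/I-2 aff ·: Kk
K/II-1 un I-1×I-2: kk
K/II-2 ? ·: Kk|KK
K/II-3 aff I-1×I-2: Kk|KK
K/III-1 aff II-1×II-2: Kk
⇒ K over [I-1,I-2,II-1,II-2,II-3,III-1]: 4 consistent

II-3 ∈ {Cc KK, Cc Kk}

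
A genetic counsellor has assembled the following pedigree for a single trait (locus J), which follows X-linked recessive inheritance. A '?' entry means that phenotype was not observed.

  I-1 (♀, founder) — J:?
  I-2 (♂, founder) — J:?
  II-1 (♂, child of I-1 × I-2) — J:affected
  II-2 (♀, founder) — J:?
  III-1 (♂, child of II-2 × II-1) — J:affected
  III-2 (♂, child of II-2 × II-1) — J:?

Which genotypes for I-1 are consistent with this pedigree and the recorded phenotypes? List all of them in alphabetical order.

I-1 ∈ {X^JX^j, X^jX^j}

J/I-1 ? ·: X^JX^j|X^jX^j
J/I-2 ? ·: X^JY|X^jY
J/II-1 aff I-1×I-2: X^jY
J/II-2 ? ·: X^JX^j|X^jX^j
J/III-1 aff II-2×II-1: X^jY
J/III-2 ? II-2×II-1: X^JY|X^jY
⇒ J over [I-1,I-2,II-1,II-2,III-1,III-2]: 12 consistent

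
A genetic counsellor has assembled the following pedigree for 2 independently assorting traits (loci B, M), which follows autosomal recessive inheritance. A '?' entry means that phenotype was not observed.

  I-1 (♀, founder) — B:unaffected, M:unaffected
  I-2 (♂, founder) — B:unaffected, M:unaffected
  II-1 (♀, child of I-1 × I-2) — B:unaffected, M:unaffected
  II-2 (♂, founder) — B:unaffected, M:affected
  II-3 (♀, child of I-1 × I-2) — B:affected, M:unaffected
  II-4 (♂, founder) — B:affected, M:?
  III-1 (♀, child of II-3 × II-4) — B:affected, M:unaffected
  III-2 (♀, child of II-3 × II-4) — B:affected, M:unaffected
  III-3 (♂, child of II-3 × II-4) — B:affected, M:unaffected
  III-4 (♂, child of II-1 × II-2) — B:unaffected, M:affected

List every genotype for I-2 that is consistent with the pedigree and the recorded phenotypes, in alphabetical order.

B/I-1 un ·: Bb
B/I-2 un ·: Bb
B/II-1 un I-1×I-2: BB|Bb
B/II-2 un ·: BB|Bb
B/II-3 aff I-1×I-2: bb
B/II-4 aff ·: bb
B/III-1 aff II-3×II-4: bb
B/III-2 aff II-3×II-4: bb
B/III-3 aff II-3×II-4: bb
B/III-4 un II-1×II-2: BB|Bb
⇒ B over [I-1,I-2,II-1,II-2,II-3,II-4,III-1,III-2,III-3,III-4]: 7 consistent
M/I-1 un ·: MM|Mm
M/I-2 un ·: MM|Mm
M/II-1 un I-1×I-2: Mm
M/II-2 aff ·: mm
M/II-3 un I-1×I-2: MM|Mm
M/II-4 ? ·: MM|Mm|mm
M/III-1 un II-3×II-4: MM|Mm
M/III-2 un II-3×II-4: MM|Mm
M/III-3 un II-3×II-4: MM|Mm
M/III-4 aff II-1×II-2: mm
⇒ M over [I-1,I-2,II-1,II-2,II-3,II-4,III-1,III-2,III-3,III-4]: 81 consistent

I-2 ∈ {Bb MM, Bb Mm}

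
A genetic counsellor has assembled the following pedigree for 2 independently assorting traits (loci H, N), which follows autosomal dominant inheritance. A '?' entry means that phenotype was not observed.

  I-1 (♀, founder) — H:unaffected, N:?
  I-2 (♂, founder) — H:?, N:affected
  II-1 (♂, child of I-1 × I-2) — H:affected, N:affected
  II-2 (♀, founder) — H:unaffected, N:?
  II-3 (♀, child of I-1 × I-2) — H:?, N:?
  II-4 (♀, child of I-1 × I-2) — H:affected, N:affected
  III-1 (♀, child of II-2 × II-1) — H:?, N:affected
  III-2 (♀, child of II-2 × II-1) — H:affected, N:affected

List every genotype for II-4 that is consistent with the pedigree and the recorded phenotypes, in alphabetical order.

II-4 ∈ {Hh NN, Hh Nn}

H/I-1 un ·: hh
H/I-2 ? ·: Hh|HH
H/II-1 aff I-1×I-2: Hh
H/II-2 un ·: hh
H/II-3 ? I-1×I-2: hh|Hh
H/II-4 aff I-1×I-2: Hh
H/III-1 ? II-2×II-1: hh|Hh
H/III-2 aff II-2×II-1: Hh
⇒ H over [I-1,I-2,II-1,II-2,II-3,II-4,III-1,III-2]: 6 consistent
N/I-1 ? ·: nn|Nn|NN
N/I-2 aff ·: Nn|NN
N/II-1 aff I-1×I-2: Nn|NN
N/II-2 ? ·: nn|Nn|NN
N/II-3 ? I-1×I-2: nn|Nn|NN
N/II-4 aff I-1×I-2: Nn|NN
N/III-1 aff II-2×II-1: Nn|NN
N/III-2 aff II-2×II-1: Nn|NN
⇒ N over [I-1,I-2,II-1,II-2,II-3,II-4,III-1,III-2]: 243 consistent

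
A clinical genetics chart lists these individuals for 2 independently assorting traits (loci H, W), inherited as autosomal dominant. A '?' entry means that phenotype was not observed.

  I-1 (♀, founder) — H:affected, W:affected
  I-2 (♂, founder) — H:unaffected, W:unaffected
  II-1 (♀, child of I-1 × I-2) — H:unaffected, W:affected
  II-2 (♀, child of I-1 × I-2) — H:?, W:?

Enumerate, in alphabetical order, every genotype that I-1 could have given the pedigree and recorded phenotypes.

H/I-1 aff ·: Hh
H/I-2 un ·: hh
H/II-1 un I-1×I-2: hh
H/II-2 ? I-1×I-2: hh|Hh
⇒ H over [I-1,I-2,II-1,II-2]: 2 consistent
W/I-1 aff ·: Ww|WW
W/I-2 un ·: ww
W/II-1 aff I-1×I-2: Ww
W/II-2 ? I-1×I-2: ww|Ww
⇒ W over [I-1,I-2,II-1,II-2]: 3 consistent

I-1 ∈ {Hh WW, Hh Ww}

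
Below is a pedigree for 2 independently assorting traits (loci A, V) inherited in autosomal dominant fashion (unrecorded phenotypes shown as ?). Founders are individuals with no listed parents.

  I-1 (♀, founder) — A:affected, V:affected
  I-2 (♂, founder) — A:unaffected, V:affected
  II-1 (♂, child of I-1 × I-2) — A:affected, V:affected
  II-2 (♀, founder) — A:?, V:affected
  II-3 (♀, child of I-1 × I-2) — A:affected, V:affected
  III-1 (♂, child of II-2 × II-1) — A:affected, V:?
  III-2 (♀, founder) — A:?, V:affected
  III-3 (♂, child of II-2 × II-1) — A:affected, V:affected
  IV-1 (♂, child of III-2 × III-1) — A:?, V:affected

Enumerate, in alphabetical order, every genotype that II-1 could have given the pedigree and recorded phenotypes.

II-1 ∈ {Aa VV, Aa Vv}

A/I-1 aff ·: Aa|AA
A/I-2 un ·: aa
A/II-1 aff I-1×I-2: Aa
A/II-2 ? ·: aa|Aa|AA
A/II-3 aff I-1×I-2: Aa
A/III-1 aff II-2×II-1: Aa|AA
A/III-2 ? ·: aa|Aa|AA
A/III-3 aff II-2×II-1: Aa|AA
A/IV-1 ? III-2×III-1: aa|Aa|AA
⇒ A over [I-1,I-2,II-1,II-2,II-3,III-1,III-2,III-3,IV-1]: 102 consistent
V/I-1 aff ·: Vv|VV
V/I-2 aff ·: Vv|VV
V/II-1 aff I-1×I-2: Vv|VV
V/II-2 aff ·: Vv|VV
V/II-3 aff I-1×I-2: Vv|VV
V/III-1 ? II-2×II-1: vv|Vv|VV
V/III-2 aff ·: Vv|VV
V/III-3 aff II-2×II-1: Vv|VV
V/IV-1 aff III-2×III-1: Vv|VV
⇒ V over [I-1,I-2,II-1,II-2,II-3,III-1,III-2,III-3,IV-1]: 311 consistent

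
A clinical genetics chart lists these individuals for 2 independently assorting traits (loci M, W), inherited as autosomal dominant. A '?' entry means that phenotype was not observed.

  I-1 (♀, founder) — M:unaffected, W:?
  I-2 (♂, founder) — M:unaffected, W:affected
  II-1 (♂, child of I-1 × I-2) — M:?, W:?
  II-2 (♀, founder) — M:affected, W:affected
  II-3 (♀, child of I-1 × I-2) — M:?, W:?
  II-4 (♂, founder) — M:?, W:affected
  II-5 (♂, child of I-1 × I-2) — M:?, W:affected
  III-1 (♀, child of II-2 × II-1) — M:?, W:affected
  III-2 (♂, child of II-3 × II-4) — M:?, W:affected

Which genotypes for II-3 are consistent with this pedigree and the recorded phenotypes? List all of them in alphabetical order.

M/I-1 un ·: mm
M/I-2 un ·: mm
M/II-1 ? I-1×I-2: mm
M/II-2 aff ·: Mm|MM
M/II-3 ? I-1×I-2: mm
M/II-4 ? ·: mm|Mm|MM
M/II-5 ? I-1×I-2: mm
M/III-1 ? II-2×II-1: mm|Mm
M/III-2 ? II-3×II-4: mm|Mm
⇒ M over [I-1,I-2,II-1,II-2,II-3,II-4,II-5,III-1,III-2]: 12 consistent
W/I-1 ? ·: ww|Ww|WW
W/I-2 aff ·: Ww|WW
W/II-1 ? I-1×I-2: ww|Ww|WW
W/II-2 aff ·: Ww|WW
W/II-3 ? I-1×I-2: ww|Ww|WW
W/II-4 aff ·: Ww|WW
W/II-5 aff I-1×I-2: Ww|WW
W/III-1 aff II-2×II-1: Ww|WW
W/III-2 aff II-3×II-4: Ww|WW
⇒ W over [I-1,I-2,II-1,II-2,II-3,II-4,II-5,III-1,III-2]: 419 consistent

II-3 ∈ {mm WW, mm Ww, mm ww}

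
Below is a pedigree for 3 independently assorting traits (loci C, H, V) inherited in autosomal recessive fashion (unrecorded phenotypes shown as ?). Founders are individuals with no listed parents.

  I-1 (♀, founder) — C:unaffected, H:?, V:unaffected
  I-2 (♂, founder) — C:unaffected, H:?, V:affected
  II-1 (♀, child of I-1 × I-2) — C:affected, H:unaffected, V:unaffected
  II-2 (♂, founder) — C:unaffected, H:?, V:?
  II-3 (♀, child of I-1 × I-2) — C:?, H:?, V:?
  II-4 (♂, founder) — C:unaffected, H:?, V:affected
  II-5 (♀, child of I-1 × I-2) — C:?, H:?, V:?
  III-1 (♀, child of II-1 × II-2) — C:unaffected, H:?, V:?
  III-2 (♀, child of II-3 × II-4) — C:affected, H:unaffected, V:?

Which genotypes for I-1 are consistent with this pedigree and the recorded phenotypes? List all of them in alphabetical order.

C/I-1 un ·: Cc
C/I-2 un ·: Cc
C/II-1 aff I-1×I-2: cc
C/II-2 un ·: CC|Cc
C/II-3 ? I-1×I-2: Cc|cc
C/II-4 un ·: Cc
C/II-5 ? I-1×I-2: CC|Cc|cc
C/III-1 un II-1×II-2: Cc
C/III-2 aff II-3×II-4: cc
⇒ C over [I-1,I-2,II-1,II-2,II-3,II-4,II-5,III-1,III-2]: 12 consistent
H/I-1 ? ·: HH|Hh|hh
H/I-2 ? ·: HH|Hh|hh
H/II-1 un I-1×I-2: HH|Hh
H/II-2 ? ·: HH|Hh|hh
H/II-3 ? I-1×I-2: HH|Hh|hh
H/II-4 ? ·: HH|Hh|hh
H/II-5 ? I-1×I-2: HH|Hh|hh
H/III-1 ? II-1×II-2: HH|Hh|hh
H/III-2 un II-3×II-4: HH|Hh
⇒ H over [I-1,I-2,II-1,II-2,II-3,II-4,II-5,III-1,III-2]: 1041 consistent
V/I-1 un ·: VV|Vv
V/I-2 aff ·: vv
V/II-1 un I-1×I-2: Vv
V/II-2 ? ·: VV|Vv|vv
V/II-3 ? I-1×I-2: Vv|vv
V/II-4 aff ·: vv
V/II-5 ? I-1×I-2: Vv|vv
V/III-1 ? II-1×II-2: VV|Vv|vv
V/III-2 ? II-3×II-4: Vv|vv
⇒ V over [I-1,I-2,II-1,II-2,II-3,II-4,II-5,III-1,III-2]: 56 consistent

I-1 ∈ {Cc HH VV, Cc HH Vv, Cc Hh VV, Cc Hh Vv, Cc hh VV, Cc hh Vv}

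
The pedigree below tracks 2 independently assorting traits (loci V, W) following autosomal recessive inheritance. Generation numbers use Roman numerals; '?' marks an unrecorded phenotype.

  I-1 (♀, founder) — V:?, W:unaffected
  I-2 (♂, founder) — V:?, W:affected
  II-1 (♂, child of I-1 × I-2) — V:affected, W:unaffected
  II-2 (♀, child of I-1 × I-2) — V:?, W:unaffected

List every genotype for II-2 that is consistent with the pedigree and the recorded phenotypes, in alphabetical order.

V/I-1 ? ·: Vv|vv
V/I-2 ? ·: Vv|vv
V/II-1 aff I-1×I-2: vv
V/II-2 ? I-1×I-2: VV|Vv|vv
⇒ V over [I-1,I-2,II-1,II-2]: 8 consistent
W/I-1 un ·: WW|Ww
W/I-2 aff ·: ww
W/II-1 un I-1×I-2: Ww
W/II-2 un I-1×I-2: Ww
⇒ W over [I-1,I-2,II-1,II-2]: 2 consistent

II-2 ∈ {VV Ww, Vv Ww, vv Ww}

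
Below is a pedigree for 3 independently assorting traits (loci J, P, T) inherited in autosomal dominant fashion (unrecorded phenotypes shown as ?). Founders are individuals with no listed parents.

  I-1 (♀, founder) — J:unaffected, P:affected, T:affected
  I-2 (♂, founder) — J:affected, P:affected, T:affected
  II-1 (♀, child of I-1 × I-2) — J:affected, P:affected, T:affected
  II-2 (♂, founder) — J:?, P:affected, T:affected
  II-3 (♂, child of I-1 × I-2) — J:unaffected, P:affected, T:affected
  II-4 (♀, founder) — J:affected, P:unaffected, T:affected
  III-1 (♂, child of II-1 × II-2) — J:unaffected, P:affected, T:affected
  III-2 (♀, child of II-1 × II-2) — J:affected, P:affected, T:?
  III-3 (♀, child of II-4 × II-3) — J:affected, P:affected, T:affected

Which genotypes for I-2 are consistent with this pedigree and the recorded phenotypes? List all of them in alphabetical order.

J/I-1 un ·: jj
J/I-2 aff ·: Jj
J/II-1 aff I-1×I-2: Jj
J/II-2 ? ·: jj|Jj
J/II-3 un I-1×I-2: jj
J/II-4 aff ·: Jj|JJ
J/III-1 un II-1×II-2: jj
J/III-2 aff II-1×II-2: Jj|JJ
J/III-3 aff II-4×II-3: Jj
⇒ J over [I-1,I-2,II-1,II-2,II-3,II-4,III-1,III-2,III-3]: 6 consistent
P/I-1 aff ·: Pp|PP
P/I-2 aff ·: Pp|PP
P/II-1 aff I-1×I-2: Pp|PP
P/II-2 aff ·: Pp|PP
P/II-3 aff I-1×I-2: Pp|PP
P/II-4 un ·: pp
P/III-1 aff II-1×II-2: Pp|PP
P/III-2 aff II-1×II-2: Pp|PP
P/III-3 aff II-4×II-3: Pp
⇒ P over [I-1,I-2,II-1,II-2,II-3,II-4,III-1,III-2,III-3]: 83 consistent
T/I-1 aff ·: Tt|TT
T/I-2 aff ·: Tt|TT
T/II-1 aff I-1×I-2: Tt|TT
T/II-2 aff ·: Tt|TT
T/II-3 aff I-1×I-2: Tt|TT
T/II-4 aff ·: Tt|TT
T/III-1 aff II-1×II-2: Tt|TT
T/III-2 ? II-1×II-2: tt|Tt|TT
T/III-3 aff II-4×II-3: Tt|TT
⇒ T over [I-1,I-2,II-1,II-2,II-3,II-4,III-1,III-2,III-3]: 330 consistent

I-2 ∈ {Jj PP TT, Jj PP Tt, Jj Pp TT, Jj Pp Tt}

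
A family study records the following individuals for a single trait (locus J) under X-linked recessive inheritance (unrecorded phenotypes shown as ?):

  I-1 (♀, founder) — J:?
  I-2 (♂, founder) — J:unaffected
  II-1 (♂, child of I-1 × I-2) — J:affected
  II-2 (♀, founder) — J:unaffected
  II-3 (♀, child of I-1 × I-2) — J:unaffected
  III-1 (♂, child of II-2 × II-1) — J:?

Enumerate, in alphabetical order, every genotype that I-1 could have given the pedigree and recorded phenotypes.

I-1 ∈ {X^JX^j, X^jX^j}

J/I-1 ? ·: X^JX^j|X^jX^j
J/I-2 un ·: X^JY
J/II-1 aff I-1×I-2: X^jY
J/II-2 un ·: X^JX^J|X^JX^j
J/II-3 un I-1×I-2: X^JX^J|X^JX^j
J/III-1 ? II-2×II-1: X^JY|X^jY
⇒ J over [I-1,I-2,II-1,II-2,II-3,III-1]: 9 consistent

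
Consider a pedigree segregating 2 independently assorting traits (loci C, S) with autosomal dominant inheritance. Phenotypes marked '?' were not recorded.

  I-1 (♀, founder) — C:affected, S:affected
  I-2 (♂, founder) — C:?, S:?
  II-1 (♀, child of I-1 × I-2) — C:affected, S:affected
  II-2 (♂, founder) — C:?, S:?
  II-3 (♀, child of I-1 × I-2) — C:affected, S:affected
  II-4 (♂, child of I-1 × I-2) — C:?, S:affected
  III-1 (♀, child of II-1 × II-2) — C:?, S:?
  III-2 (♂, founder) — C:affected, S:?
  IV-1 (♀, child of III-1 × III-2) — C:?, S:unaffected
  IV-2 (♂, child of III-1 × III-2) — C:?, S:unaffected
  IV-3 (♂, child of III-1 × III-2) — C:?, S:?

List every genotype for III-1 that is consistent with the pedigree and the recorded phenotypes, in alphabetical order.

C/I-1 aff ·: Cc|CC
C/I-2 ? ·: cc|Cc|CC
C/II-1 aff I-1×I-2: Cc|CC
C/II-2 ? ·: cc|Cc|CC
C/II-3 aff I-1×I-2: Cc|CC
C/II-4 ? I-1×I-2: cc|Cc|CC
C/III-1 ? II-1×II-2: cc|Cc|CC
C/III-2 aff ·: Cc|CC
C/IV-1 ? III-1×III-2: cc|Cc|CC
C/IV-2 ? III-1×III-2: cc|Cc|CC
C/IV-3 ? III-1×III-2: cc|Cc|CC
⇒ C over [I-1,I-2,II-1,II-2,II-3,II-4,III-1,III-2,IV-1,IV-2,IV-3]: 3717 consistent
S/I-1 aff ·: Ss|SS
S/I-2 ? ·: ss|Ss|SS
S/II-1 aff I-1×I-2: Ss|SS
S/II-2 ? ·: ss|Ss|SS
S/II-3 aff I-1×I-2: Ss|SS
S/II-4 aff I-1×I-2: Ss|SS
S/III-1 ? II-1×II-2: ss|Ss
S/III-2 ? ·: ss|Ss
S/IV-1 un III-1×III-2: ss
S/IV-2 un III-1×III-2: ss
S/IV-3 ? III-1×III-2: ss|Ss|SS
⇒ S over [I-1,I-2,II-1,II-2,II-3,II-4,III-1,III-2,IV-1,IV-2,IV-3]: 424 consistent

III-1 ∈ {CC Ss, CC ss, Cc Ss, Cc ss, cc Ss, cc ss}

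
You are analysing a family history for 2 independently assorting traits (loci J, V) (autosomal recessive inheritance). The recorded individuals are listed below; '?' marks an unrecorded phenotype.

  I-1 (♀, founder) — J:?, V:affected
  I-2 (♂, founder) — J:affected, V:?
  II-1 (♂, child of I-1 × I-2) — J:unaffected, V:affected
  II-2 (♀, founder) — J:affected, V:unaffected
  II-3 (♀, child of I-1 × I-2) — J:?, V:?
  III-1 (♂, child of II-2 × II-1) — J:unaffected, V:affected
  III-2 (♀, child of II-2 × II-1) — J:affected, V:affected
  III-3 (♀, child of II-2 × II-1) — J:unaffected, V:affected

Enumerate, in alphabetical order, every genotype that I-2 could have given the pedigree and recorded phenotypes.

I-2 ∈ {jj Vv, jj vv}

J/I-1 ? ·: JJ|Jj
J/I-2 aff ·: jj
J/II-1 un I-1×I-2: Jj
J/II-2 aff ·: jj
J/II-3 ? I-1×I-2: Jj|jj
J/III-1 un II-2×II-1: Jj
J/III-2 aff II-2×II-1: jj
J/III-3 un II-2×II-1: Jj
⇒ J over [I-1,I-2,II-1,II-2,II-3,III-1,III-2,III-3]: 3 consistent
V/I-1 aff ·: vv
V/I-2 ? ·: Vv|vv
V/II-1 aff I-1×I-2: vv
V/II-2 un ·: Vv
V/II-3 ? I-1×I-2: Vv|vv
V/III-1 aff II-2×II-1: vv
V/III-2 aff II-2×II-1: vv
V/III-3 aff II-2×II-1: vv
⇒ V over [I-1,I-2,II-1,II-2,II-3,III-1,III-2,III-3]: 3 consistent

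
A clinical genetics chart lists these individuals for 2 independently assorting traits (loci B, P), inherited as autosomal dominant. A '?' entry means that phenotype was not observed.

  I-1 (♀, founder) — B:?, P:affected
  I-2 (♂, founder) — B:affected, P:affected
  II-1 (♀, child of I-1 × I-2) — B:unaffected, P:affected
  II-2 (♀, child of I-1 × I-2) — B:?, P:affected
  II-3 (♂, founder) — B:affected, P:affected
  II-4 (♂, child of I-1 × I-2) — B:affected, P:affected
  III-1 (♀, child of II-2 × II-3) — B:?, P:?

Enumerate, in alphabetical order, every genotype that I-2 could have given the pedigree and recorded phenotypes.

B/I-1 ? ·: bb|Bb
B/I-2 aff ·: Bb
B/II-1 un I-1×I-2: bb
B/II-2 ? I-1×I-2: bb|Bb|BB
B/II-3 aff ·: Bb|BB
B/II-4 aff I-1×I-2: Bb|BB
B/III-1 ? II-2×II-3: bb|Bb|BB
⇒ B over [I-1,I-2,II-1,II-2,II-3,II-4,III-1]: 30 consistent
P/I-1 aff ·: Pp|PP
P/I-2 aff ·: Pp|PP
P/II-1 aff I-1×I-2: Pp|PP
P/II-2 aff I-1×I-2: Pp|PP
P/II-3 aff ·: Pp|PP
P/II-4 aff I-1×I-2: Pp|PP
P/III-1 ? II-2×II-3: pp|Pp|PP
⇒ P over [I-1,I-2,II-1,II-2,II-3,II-4,III-1]: 99 consistent

I-2 ∈ {Bb PP, Bb Pp}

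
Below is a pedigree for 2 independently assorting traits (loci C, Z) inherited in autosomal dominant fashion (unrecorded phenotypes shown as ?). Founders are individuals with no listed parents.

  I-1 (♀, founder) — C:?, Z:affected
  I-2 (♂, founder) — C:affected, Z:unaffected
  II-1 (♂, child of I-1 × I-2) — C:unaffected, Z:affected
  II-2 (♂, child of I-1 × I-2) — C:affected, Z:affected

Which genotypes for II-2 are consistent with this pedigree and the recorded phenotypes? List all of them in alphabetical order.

C/I-1 ? ·: cc|Cc
C/I-2 aff ·: Cc
C/II-1 un I-1×I-2: cc
C/II-2 aff I-1×I-2: Cc|CC
⇒ C over [I-1,I-2,II-1,II-2]: 3 consistent
Z/I-1 aff ·: Zz|ZZ
Z/I-2 un ·: zz
Z/II-1 aff I-1×I-2: Zz
Z/II-2 aff I-1×I-2: Zz
⇒ Z over [I-1,I-2,II-1,II-2]: 2 consistent

II-2 ∈ {CC Zz, Cc Zz}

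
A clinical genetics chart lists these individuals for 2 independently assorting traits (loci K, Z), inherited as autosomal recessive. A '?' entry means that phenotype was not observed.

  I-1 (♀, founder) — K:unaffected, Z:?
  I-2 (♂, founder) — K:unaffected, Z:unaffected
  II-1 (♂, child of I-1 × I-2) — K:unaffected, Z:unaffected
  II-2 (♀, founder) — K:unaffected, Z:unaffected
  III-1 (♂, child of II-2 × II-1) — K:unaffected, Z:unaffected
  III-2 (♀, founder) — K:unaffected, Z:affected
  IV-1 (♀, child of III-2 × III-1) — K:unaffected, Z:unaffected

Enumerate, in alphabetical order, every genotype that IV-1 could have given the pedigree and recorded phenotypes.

K/I-1 un ·: KK|Kk
K/I-2 un ·: KK|Kk
K/II-1 un I-1×I-2: KK|Kk
K/II-2 un ·: KK|Kk
K/III-1 un II-2×II-1: KK|Kk
K/III-2 un ·: KK|Kk
K/IV-1 un III-2×III-1: KK|Kk
⇒ K over [I-1,I-2,II-1,II-2,III-1,III-2,IV-1]: 82 consistent
Z/I-1 ? ·: ZZ|Zz|zz
Z/I-2 un ·: ZZ|Zz
Z/II-1 un I-1×I-2: ZZ|Zz
Z/II-2 un ·: ZZ|Zz
Z/III-1 un II-2×II-1: ZZ|Zz
Z/III-2 aff ·: zz
Z/IV-1 un III-2×III-1: Zz
⇒ Z over [I-1,I-2,II-1,II-2,III-1,III-2,IV-1]: 32 consistent

IV-1 ∈ {KK Zz, Kk Zz}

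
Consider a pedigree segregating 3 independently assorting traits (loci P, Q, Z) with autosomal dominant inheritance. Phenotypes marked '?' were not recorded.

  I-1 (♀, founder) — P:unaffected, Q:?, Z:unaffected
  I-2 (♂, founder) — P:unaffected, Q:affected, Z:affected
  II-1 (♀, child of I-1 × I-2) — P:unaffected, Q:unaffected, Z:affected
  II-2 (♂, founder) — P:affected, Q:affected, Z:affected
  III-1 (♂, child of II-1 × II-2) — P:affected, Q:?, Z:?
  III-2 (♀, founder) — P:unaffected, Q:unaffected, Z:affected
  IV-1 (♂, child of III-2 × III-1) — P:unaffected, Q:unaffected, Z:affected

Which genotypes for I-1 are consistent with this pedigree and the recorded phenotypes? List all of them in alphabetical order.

P/I-1 un ·: pp
P/I-2 un ·: pp
P/II-1 un I-1×I-2: pp
P/II-2 aff ·: Pp|PP
P/III-1 aff II-1×II-2: Pp
P/III-2 un ·: pp
P/IV-1 un III-2×III-1: pp
⇒ P over [I-1,I-2,II-1,II-2,III-1,III-2,IV-1]: 2 consistent
Q/I-1 ? ·: qq|Qq
Q/I-2 aff ·: Qq
Q/II-1 un I-1×I-2: qq
Q/II-2 aff ·: Qq|QQ
Q/III-1 ? II-1×II-2: qq|Qq
Q/III-2 un ·: qq
Q/IV-1 un III-2×III-1: qq
⇒ Q over [I-1,I-2,II-1,II-2,III-1,III-2,IV-1]: 6 consistent
Z/I-1 un ·: zz
Z/I-2 aff ·: Zz|ZZ
Z/II-1 aff I-1×I-2: Zz
Z/II-2 aff ·: Zz|ZZ
Z/III-1 ? II-1×II-2: zz|Zz|ZZ
Z/III-2 aff ·: Zz|ZZ
Z/IV-1 aff III-2×III-1: Zz|ZZ
⇒ Z over [I-1,I-2,II-1,II-2,III-1,III-2,IV-1]: 32 consistent

I-1 ∈ {pp Qq zz, pp qq zz}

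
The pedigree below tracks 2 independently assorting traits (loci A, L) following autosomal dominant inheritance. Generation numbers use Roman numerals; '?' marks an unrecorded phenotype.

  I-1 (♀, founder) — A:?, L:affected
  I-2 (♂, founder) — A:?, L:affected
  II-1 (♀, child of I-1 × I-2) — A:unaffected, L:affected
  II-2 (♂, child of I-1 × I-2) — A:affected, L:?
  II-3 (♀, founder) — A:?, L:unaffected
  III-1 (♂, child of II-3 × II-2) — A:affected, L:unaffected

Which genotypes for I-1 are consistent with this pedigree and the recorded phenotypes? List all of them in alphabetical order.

A/I-1 ? ·: aa|Aa
A/I-2 ? ·: aa|Aa
A/II-1 un I-1×I-2: aa
A/II-2 aff I-1×I-2: Aa|AA
A/II-3 ? ·: aa|Aa|AA
A/III-1 aff II-3×II-2: Aa|AA
⇒ A over [I-1,I-2,II-1,II-2,II-3,III-1]: 19 consistent
L/I-1 aff ·: Ll|LL
L/I-2 aff ·: Ll|LL
L/II-1 aff I-1×I-2: Ll|LL
L/II-2 ? I-1×I-2: ll|Ll
L/II-3 un ·: ll
L/III-1 un II-3×II-2: ll
⇒ L over [I-1,I-2,II-1,II-2,II-3,III-1]: 8 consistent

I-1 ∈ {Aa LL, Aa Ll, aa LL, aa Ll}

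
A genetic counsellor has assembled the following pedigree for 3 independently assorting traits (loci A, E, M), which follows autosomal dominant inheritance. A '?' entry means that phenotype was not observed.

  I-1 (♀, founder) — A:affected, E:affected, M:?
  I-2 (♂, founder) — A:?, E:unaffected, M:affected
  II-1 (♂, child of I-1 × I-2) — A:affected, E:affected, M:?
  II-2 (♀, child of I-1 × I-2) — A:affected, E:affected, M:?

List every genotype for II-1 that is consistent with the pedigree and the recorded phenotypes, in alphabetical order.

A/I-1 aff ·: Aa|AA
A/I-2 ? ·: aa|Aa|AA
A/II-1 aff I-1×I-2: Aa|AA
A/II-2 aff I-1×I-2: Aa|AA
⇒ A over [I-1,I-2,II-1,II-2]: 15 consistent
E/I-1 aff ·: Ee|EE
E/I-2 un ·: ee
E/II-1 aff I-1×I-2: Ee
E/II-2 aff I-1×I-2: Ee
⇒ E over [I-1,I-2,II-1,II-2]: 2 consistent
M/I-1 ? ·: mm|Mm|MM
M/I-2 aff ·: Mm|MM
M/II-1 ? I-1×I-2: mm|Mm|MM
M/II-2 ? I-1×I-2: mm|Mm|MM
⇒ M over [I-1,I-2,II-1,II-2]: 23 consistent

II-1 ∈ {AA Ee MM, AA Ee Mm, AA Ee mm, Aa Ee MM, Aa Ee Mm, Aa Ee mm}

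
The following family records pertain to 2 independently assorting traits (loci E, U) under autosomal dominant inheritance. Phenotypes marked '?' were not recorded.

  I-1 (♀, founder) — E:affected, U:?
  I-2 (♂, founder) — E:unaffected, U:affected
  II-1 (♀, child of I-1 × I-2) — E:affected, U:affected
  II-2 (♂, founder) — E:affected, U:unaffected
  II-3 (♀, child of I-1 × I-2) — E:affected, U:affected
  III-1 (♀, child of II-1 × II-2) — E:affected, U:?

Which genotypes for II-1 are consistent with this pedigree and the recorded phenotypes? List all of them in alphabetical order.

II-1 ∈ {Ee UU, Ee Uu}

E/I-1 aff ·: Ee|EE
E/I-2 un ·: ee
E/II-1 aff I-1×I-2: Ee
E/II-2 aff ·: Ee|EE
E/II-3 aff I-1×I-2: Ee
E/III-1 aff II-1×II-2: Ee|EE
⇒ E over [I-1,I-2,II-1,II-2,II-3,III-1]: 8 consistent
U/I-1 ? ·: uu|Uu|UU
U/I-2 aff ·: Uu|UU
U/II-1 aff I-1×I-2: Uu|UU
U/II-2 un ·: uu
U/II-3 aff I-1×I-2: Uu|UU
U/III-1 ? II-1×II-2: uu|Uu
⇒ U over [I-1,I-2,II-1,II-2,II-3,III-1]: 23 consistent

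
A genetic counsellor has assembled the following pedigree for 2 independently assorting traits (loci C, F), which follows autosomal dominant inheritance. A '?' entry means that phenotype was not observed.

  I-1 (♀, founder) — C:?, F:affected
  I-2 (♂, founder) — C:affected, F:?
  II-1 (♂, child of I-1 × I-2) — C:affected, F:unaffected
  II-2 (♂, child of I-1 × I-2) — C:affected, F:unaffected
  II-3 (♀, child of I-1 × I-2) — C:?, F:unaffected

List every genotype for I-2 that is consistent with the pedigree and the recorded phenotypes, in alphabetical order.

C/I-1 ? ·: cc|Cc|CC
C/I-2 aff ·: Cc|CC
C/II-1 aff I-1×I-2: Cc|CC
C/II-2 aff I-1×I-2: Cc|CC
C/II-3 ? I-1×I-2: cc|Cc|CC
⇒ C over [I-1,I-2,II-1,II-2,II-3]: 32 consistent
F/I-1 aff ·: Ff
F/I-2 ? ·: ff|Ff
F/II-1 un I-1×I-2: ff
F/II-2 un I-1×I-2: ff
F/II-3 un I-1×I-2: ff
⇒ F over [I-1,I-2,II-1,II-2,II-3]: 2 consistent

I-2 ∈ {CC Ff, CC ff, Cc Ff, Cc ff}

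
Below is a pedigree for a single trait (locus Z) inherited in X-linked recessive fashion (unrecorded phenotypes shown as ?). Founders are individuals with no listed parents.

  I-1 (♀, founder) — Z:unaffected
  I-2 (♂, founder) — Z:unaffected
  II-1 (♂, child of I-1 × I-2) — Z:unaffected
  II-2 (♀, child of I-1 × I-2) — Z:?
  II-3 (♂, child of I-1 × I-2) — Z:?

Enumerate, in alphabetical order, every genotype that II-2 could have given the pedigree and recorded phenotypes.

Z/I-1 un ·: X^ZX^Z|X^ZX^z
Z/I-2 un ·: X^ZY
Z/II-1 un I-1×I-2: X^ZY
Z/II-2 ? I-1×I-2: X^ZX^Z|X^ZX^z
Z/II-3 ? I-1×I-2: X^ZY|X^zY
⇒ Z over [I-1,I-2,II-1,II-2,II-3]: 5 consistent

II-2 ∈ {X^ZX^Z, X^ZX^z}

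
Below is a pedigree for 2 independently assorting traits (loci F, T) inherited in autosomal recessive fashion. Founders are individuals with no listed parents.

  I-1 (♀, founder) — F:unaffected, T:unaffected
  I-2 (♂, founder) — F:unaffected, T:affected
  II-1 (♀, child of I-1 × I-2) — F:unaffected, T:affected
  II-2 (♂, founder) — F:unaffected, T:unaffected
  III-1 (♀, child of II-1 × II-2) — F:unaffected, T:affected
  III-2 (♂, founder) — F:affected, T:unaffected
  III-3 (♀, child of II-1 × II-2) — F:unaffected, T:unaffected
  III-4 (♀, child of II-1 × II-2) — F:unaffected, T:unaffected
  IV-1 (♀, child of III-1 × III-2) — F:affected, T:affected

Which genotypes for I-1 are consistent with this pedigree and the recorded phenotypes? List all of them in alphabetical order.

F/I-1 un ·: FF|Ff
F/I-2 un ·: FF|Ff
F/II-1 un I-1×I-2: FF|Ff
F/II-2 un ·: FF|Ff
F/III-1 un II-1×II-2: Ff
F/III-2 aff ·: ff
F/III-3 un II-1×II-2: FF|Ff
F/III-4 un II-1×II-2: FF|Ff
F/IV-1 aff III-1×III-2: ff
⇒ F over [I-1,I-2,II-1,II-2,III-1,III-2,III-3,III-4,IV-1]: 40 consistent
T/I-1 un ·: Tt
T/I-2 aff ·: tt
T/II-1 aff I-1×I-2: tt
T/II-2 un ·: Tt
T/III-1 aff II-1×II-2: tt
T/III-2 un ·: Tt
T/III-3 un II-1×II-2: Tt
T/III-4 un II-1×II-2: Tt
T/IV-1 aff III-1×III-2: tt
⇒ T over [I-1,I-2,II-1,II-2,III-1,III-2,III-3,III-4,IV-1]: 1 consistent

I-1 ∈ {FF Tt, Ff Tt}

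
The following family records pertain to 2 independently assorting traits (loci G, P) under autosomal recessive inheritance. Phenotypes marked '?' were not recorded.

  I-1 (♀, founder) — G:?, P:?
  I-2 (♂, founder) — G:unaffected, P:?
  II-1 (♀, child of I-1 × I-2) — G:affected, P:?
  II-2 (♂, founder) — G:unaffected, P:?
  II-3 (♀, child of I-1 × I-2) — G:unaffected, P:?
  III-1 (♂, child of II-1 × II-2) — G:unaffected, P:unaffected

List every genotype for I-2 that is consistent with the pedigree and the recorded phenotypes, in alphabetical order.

G/I-1 ? ·: Gg|gg
G/I-2 un ·: Gg
G/II-1 aff I-1×I-2: gg
G/II-2 un ·: GG|Gg
G/II-3 un I-1×I-2: GG|Gg
G/III-1 un II-1×II-2: Gg
⇒ G over [I-1,I-2,II-1,II-2,II-3,III-1]: 6 consistent
P/I-1 ? ·: PP|Pp|pp
P/I-2 ? ·: PP|Pp|pp
P/II-1 ? I-1×I-2: PP|Pp|pp
P/II-2 ? ·: PP|Pp|pp
P/II-3 ? I-1×I-2: PP|Pp|pp
P/III-1 un II-1×II-2: PP|Pp
⇒ P over [I-1,I-2,II-1,II-2,II-3,III-1]: 113 consistent

I-2 ∈ {Gg PP, Gg Pp, Gg pp}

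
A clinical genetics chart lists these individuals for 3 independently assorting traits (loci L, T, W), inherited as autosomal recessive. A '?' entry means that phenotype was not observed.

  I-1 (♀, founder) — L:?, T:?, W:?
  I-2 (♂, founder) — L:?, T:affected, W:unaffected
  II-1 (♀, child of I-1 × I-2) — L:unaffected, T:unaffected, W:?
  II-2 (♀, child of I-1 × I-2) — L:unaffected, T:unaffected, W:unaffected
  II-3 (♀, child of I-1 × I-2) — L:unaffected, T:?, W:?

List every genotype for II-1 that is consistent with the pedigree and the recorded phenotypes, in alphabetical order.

II-1 ∈ {LL Tt WW, LL Tt Ww, LL Tt ww, Ll Tt WW, Ll Tt Ww, Ll Tt ww}

L/I-1 ? ·: LL|Ll|ll
L/I-2 ? ·: LL|Ll|ll
L/II-1 un I-1×I-2: LL|Ll
L/II-2 un I-1×I-2: LL|Ll
L/II-3 un I-1×I-2: LL|Ll
⇒ L over [I-1,I-2,II-1,II-2,II-3]: 29 consistent
T/I-1 ? ·: TT|Tt
T/I-2 aff ·: tt
T/II-1 un I-1×I-2: Tt
T/II-2 un I-1×I-2: Tt
T/II-3 ? I-1×I-2: Tt|tt
⇒ T over [I-1,I-2,II-1,II-2,II-3]: 3 consistent
W/I-1 ? ·: WW|Ww|ww
W/I-2 un ·: WW|Ww
W/II-1 ? I-1×I-2: WW|Ww|ww
W/II-2 un I-1×I-2: WW|Ww
W/II-3 ? I-1×I-2: WW|Ww|ww
⇒ W over [I-1,I-2,II-1,II-2,II-3]: 40 consistent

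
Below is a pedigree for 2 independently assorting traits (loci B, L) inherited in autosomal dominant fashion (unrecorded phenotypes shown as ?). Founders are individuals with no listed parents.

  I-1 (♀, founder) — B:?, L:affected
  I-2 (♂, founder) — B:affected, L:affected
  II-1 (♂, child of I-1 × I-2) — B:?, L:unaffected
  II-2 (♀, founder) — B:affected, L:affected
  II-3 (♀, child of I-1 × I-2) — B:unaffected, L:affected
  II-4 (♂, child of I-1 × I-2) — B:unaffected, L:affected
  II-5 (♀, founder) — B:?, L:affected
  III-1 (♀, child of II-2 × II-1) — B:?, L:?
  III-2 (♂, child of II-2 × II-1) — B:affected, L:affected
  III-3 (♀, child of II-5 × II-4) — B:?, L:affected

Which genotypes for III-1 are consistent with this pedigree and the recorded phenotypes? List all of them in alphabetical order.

B/I-1 ? ·: bb|Bb
B/I-2 aff ·: Bb
B/II-1 ? I-1×I-2: bb|Bb|BB
B/II-2 aff ·: Bb|BB
B/II-3 un I-1×I-2: bb
B/II-4 un I-1×I-2: bb
B/II-5 ? ·: bb|Bb|BB
B/III-1 ? II-2×II-1: bb|Bb|BB
B/III-2 aff II-2×II-1: Bb|BB
B/III-3 ? II-5×II-4: bb|Bb
⇒ B over [I-1,I-2,II-1,II-2,II-3,II-4,II-5,III-1,III-2,III-3]: 124 consistent
L/I-1 aff ·: Ll
L/I-2 aff ·: Ll
L/II-1 un I-1×I-2: ll
L/II-2 aff ·: Ll|LL
L/II-3 aff I-1×I-2: Ll|LL
L/II-4 aff I-1×I-2: Ll|LL
L/II-5 aff ·: Ll|LL
L/III-1 ? II-2×II-1: ll|Ll
L/III-2 aff II-2×II-1: Ll
L/III-3 aff II-5×II-4: Ll|LL
⇒ L over [I-1,I-2,II-1,II-2,II-3,II-4,II-5,III-1,III-2,III-3]: 42 consistent

III-1 ∈ {BB Ll, BB ll, Bb Ll, Bb ll, bb Ll, bb ll}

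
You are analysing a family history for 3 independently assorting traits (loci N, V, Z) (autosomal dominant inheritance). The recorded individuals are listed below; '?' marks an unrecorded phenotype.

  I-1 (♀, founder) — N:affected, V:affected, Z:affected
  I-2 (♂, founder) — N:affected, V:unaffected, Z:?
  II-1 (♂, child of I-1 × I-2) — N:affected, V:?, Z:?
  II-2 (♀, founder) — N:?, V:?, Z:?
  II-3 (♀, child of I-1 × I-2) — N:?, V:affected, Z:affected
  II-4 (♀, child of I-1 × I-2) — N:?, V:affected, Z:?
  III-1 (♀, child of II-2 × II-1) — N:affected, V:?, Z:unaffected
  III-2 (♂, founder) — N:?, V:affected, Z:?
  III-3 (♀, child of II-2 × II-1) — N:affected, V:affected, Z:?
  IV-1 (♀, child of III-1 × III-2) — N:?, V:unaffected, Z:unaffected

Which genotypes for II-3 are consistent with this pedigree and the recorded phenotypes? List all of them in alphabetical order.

N/I-1 aff ·: Nn|NN
N/I-2 aff ·: Nn|NN
N/II-1 aff I-1×I-2: Nn|NN
N/II-2 ? ·: nn|Nn|NN
N/II-3 ? I-1×I-2: nn|Nn|NN
N/II-4 ? I-1×I-2: nn|Nn|NN
N/III-1 aff II-2×II-1: Nn|NN
N/III-2 ? ·: nn|Nn|NN
N/III-3 aff II-2×II-1: Nn|NN
N/IV-1 ? III-1×III-2: nn|Nn|NN
⇒ N over [I-1,I-2,II-1,II-2,II-3,II-4,III-1,III-2,III-3,IV-1]: 1461 consistent
V/I-1 aff ·: Vv|VV
V/I-2 un ·: vv
V/II-1 ? I-1×I-2: vv|Vv
V/II-2 ? ·: vv|Vv|VV
V/II-3 aff I-1×I-2: Vv
V/II-4 aff I-1×I-2: Vv
V/III-1 ? II-2×II-1: vv|Vv
V/III-2 aff ·: Vv
V/III-3 aff II-2×II-1: Vv|VV
V/IV-1 un III-1×III-2: vv
⇒ V over [I-1,I-2,II-1,II-2,II-3,II-4,III-1,III-2,III-3,IV-1]: 19 consistent
Z/I-1 aff ·: Zz|ZZ
Z/I-2 ? ·: zz|Zz|ZZ
Z/II-1 ? I-1×I-2: zz|Zz
Z/II-2 ? ·: zz|Zz
Z/II-3 aff I-1×I-2: Zz|ZZ
Z/II-4 ? I-1×I-2: zz|Zz|ZZ
Z/III-1 un II-2×II-1: zz
Z/III-2 ? ·: zz|Zz
Z/III-3 ? II-2×II-1: zz|Zz|ZZ
Z/IV-1 un III-1×III-2: zz
⇒ Z over [I-1,I-2,II-1,II-2,II-3,II-4,III-1,III-2,III-3,IV-1]: 218 consistent

II-3 ∈ {NN Vv ZZ, NN Vv Zz, Nn Vv ZZ, Nn Vv Zz, nn Vv ZZ, nn Vv Zz}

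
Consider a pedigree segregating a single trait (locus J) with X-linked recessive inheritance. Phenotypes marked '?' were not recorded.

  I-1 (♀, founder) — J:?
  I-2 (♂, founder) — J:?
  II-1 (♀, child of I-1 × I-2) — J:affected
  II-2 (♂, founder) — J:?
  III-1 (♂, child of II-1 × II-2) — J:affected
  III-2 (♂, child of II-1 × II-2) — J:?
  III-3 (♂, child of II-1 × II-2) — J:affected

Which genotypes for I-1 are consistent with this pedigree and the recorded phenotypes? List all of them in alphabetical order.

J/I-1 ? ·: X^JX^j|X^jX^j
J/I-2 ? ·: X^jY
J/II-1 aff I-1×I-2: X^jX^j
J/II-2 ? ·: X^JY|X^jY
J/III-1 aff II-1×II-2: X^jY
J/III-2 ? II-1×II-2: X^jY
J/III-3 aff II-1×II-2: X^jY
⇒ J over [I-1,I-2,II-1,II-2,III-1,III-2,III-3]: 4 consistent

I-1 ∈ {X^JX^j, X^jX^j}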